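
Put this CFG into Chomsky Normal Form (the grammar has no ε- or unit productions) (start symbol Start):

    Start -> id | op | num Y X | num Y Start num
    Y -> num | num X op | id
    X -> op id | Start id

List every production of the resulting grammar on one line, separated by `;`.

Introduce a nonterminal for each terminal appearing in a rule of length ≥ 2: X1 → num, X2 → op, X3 → id.
Binarize each right-hand side of length ≥ 3 by chaining fresh nonterminals (Y1, Y2, …): affected rules were Start → X1 Y X; Start → X1 Y Start X1; Y → X1 X X2.

Start -> id | op | X1 Y1 | X1 Y2; Y -> num | X1 Y4 | id; X -> X2 X3 | Start X3; X1 -> num; X2 -> op; X3 -> id; Y1 -> Y X; Y2 -> Y Y3; Y3 -> Start X1; Y4 -> X X2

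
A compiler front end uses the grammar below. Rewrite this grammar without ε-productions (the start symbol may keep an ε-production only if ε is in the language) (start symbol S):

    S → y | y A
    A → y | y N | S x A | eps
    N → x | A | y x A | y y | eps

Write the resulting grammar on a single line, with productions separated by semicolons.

S → y | y A; A → y | y N | S x A | S x; N → x | A | y x A | y x | y y

The nullable symbols are {A, N}.
ε ∉ L(G), so no ε-production is kept.
For each production, add variants omitting each subset of nullable occurrences: A → S x A gives S x A | S x. N → y x A gives y x A | y x.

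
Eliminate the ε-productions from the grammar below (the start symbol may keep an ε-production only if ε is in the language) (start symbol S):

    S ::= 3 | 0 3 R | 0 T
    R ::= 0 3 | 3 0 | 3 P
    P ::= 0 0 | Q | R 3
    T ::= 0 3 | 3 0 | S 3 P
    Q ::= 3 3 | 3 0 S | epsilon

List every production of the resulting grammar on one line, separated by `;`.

S ::= 3 | 0 3 R | 0 T; R ::= 0 3 | 3 0 | 3 P | 3; P ::= 0 0 | Q | R 3; T ::= 0 3 | 3 0 | S 3 P | S 3; Q ::= 3 3 | 3 0 S

The nullable symbols are {P, Q}.
ε ∉ L(G), so no ε-production is kept.
Add the nullable-subset variants: R → 3 P gives 3 P | 3. T → S 3 P gives S 3 P | S 3.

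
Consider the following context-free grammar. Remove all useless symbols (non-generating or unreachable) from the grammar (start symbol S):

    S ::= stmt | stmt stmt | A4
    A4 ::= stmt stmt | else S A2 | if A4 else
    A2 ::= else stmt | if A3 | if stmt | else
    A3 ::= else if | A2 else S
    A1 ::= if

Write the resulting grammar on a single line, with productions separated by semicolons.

Generating nonterminals: {A1, A2, A3, A4, S}.
Reachable from S after that: {A2, A3, A4, S}.
Removed useless symbols: {A1} and every production mentioning them.

S ::= stmt | stmt stmt | A4; A4 ::= stmt stmt | else S A2 | if A4 else; A2 ::= else stmt | if A3 | if stmt | else; A3 ::= else if | A2 else S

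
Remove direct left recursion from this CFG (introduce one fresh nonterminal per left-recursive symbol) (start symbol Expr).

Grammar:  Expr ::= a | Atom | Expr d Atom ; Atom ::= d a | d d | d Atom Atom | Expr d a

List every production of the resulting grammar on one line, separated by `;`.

Expr ::= a Expr1 | Atom Expr1; Atom ::= d a | d d | d Atom Atom | Expr d a; Expr1 ::= d Atom Expr1 | ε

Expr is directly left-recursive.
For Expr: α = {d Atom}, β = {a, Atom}. Rewrite as Expr → β Expr1 and Expr1 → α Expr1 | ε.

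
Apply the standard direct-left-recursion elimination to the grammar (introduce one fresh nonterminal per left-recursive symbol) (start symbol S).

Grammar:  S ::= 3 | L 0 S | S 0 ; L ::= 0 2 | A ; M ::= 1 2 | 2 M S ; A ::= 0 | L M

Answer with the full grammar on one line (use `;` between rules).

S is directly left-recursive.
For S: α = {0}, β = {3, L 0 S}. Rewrite as S → β S' and S' → α S' | ε.

S ::= 3 S' | L 0 S S'; L ::= 0 2 | A; M ::= 1 2 | 2 M S; A ::= 0 | L M; S' ::= 0 S' | ε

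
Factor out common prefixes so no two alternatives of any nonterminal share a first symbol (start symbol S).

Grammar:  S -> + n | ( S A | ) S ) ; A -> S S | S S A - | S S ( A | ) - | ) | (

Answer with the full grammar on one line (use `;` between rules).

S -> + n | ( S A | ) S ); A -> ( | S S A' | ) A''; A' -> eps | A - | ( A; A'' -> - | eps

A has alternatives sharing prefix 'S S': factor to A → S S A' with A' → ε | A - | ( A.
A has alternatives sharing prefix ')': factor to A → ) A'' with A'' → - | ε.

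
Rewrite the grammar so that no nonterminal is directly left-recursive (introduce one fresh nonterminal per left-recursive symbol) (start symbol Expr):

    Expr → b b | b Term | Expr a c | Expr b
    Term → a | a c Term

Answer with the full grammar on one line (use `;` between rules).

Expr → b b Expr1 | b Term Expr1; Term → a | a c Term; Expr1 → a c Expr1 | b Expr1 | eps

Left recursion appears on Expr.
For Expr: α = {a c, b}, β = {b b, b Term}. Rewrite as Expr → β Expr1 and Expr1 → α Expr1 | ε.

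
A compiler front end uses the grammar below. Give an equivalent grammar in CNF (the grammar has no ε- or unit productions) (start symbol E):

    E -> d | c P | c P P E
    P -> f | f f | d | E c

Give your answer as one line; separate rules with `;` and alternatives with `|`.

Introduce a nonterminal for each terminal appearing in a rule of length ≥ 2: X1 → c, X2 → f.
Binarize each right-hand side of length ≥ 3 by chaining fresh nonterminals (Y1, Y2, …): affected rules were E → X1 P P E.

E -> d | X1 P | X1 Y1; P -> f | X2 X2 | d | E X1; X1 -> c; X2 -> f; Y1 -> P Y2; Y2 -> P E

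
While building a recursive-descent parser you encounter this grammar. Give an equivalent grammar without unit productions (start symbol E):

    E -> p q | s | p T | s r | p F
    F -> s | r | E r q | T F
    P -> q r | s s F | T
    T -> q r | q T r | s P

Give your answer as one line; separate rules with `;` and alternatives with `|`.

Unit pairs: P ⇒* {T}.
For each unit pair (A, B), copy every non-unit production of B to A, then drop all unit productions.

E -> p q | s | p T | s r | p F; F -> s | r | E r q | T F; P -> q r | s s F | q T r | s P; T -> q r | q T r | s P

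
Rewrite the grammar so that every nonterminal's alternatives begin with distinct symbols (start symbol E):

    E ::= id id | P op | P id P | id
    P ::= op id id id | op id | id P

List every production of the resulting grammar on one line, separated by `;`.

E ::= id E' | P E''; P ::= id P | op id P'; E' ::= id | epsilon; E'' ::= op | id P; P' ::= id id | epsilon

E has alternatives sharing prefix 'id': factor to E → id E' with E' → id | ε.
E has alternatives sharing prefix 'P': factor to E → P E'' with E'' → op | id P.
P has alternatives sharing prefix 'op id': factor to P → op id P' with P' → id id | ε.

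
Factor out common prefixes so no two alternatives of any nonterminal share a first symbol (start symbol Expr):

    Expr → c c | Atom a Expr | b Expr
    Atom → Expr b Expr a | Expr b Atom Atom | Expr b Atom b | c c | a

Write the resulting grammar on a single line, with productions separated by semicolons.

Expr → c c | Atom a Expr | b Expr; Atom → c c | a | Expr b Atom1; Atom1 → Expr a | Atom Atom11; Atom11 → Atom | b

Atom has alternatives sharing prefix 'Expr b': factor to Atom → Expr b Atom1 with Atom1 → Expr a | Atom Atom | Atom b.
Atom1 has alternatives sharing prefix 'Atom': factor to Atom1 → Atom Atom11 with Atom11 → Atom | b.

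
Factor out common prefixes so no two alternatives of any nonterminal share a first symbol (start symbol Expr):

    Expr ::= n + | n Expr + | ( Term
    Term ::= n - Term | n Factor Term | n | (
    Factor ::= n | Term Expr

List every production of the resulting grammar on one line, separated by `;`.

Expr ::= ( Term | n Expr1; Term ::= ( | n Term1; Factor ::= n | Term Expr; Expr1 ::= + | Expr +; Term1 ::= - Term | Factor Term | ε

Expr has alternatives sharing prefix 'n': factor to Expr → n Expr1 with Expr1 → + | Expr +.
Term has alternatives sharing prefix 'n': factor to Term → n Term1 with Term1 → - Term | Factor Term | ε.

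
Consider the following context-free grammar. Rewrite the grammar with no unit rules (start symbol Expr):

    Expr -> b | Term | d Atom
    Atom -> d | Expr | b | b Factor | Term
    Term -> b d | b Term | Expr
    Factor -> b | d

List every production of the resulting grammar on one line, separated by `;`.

Unit pairs: Atom ⇒* {Expr, Term}; Expr ⇒* {Term}; Term ⇒* {Expr}.
Replace each nonterminal's rules with the union of the non-unit rules of every nonterminal it unit-derives.

Expr -> b d | b Term | b | d Atom; Atom -> b d | b Term | d | b | b Factor | d Atom; Term -> b d | b Term | b | d Atom; Factor -> b | d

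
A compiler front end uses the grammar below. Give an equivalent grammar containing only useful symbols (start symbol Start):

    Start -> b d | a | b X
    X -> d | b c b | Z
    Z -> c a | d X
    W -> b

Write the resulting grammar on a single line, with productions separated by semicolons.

Start -> b d | a | b X; X -> d | b c b | Z; Z -> c a | d X

Generating nonterminals: {Start, W, X, Z}.
Reachable from Start after that: {Start, X, Z}.
Removed useless symbols: {W} and every production mentioning them.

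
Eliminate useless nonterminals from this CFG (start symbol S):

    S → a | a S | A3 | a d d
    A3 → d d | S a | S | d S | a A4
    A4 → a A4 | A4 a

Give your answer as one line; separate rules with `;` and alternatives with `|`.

S → a | a S | A3 | a d d; A3 → d d | S a | S | d S

Generating nonterminals: {A3, S}.
Reachable from S after that: {A3, S}.
Removed useless symbols: {A4} and every production mentioning them.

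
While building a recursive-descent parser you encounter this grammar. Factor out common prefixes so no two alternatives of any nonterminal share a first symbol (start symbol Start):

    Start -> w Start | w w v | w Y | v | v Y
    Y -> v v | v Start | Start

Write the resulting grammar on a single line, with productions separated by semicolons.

Start -> w Start1 | v Start2; Y -> Start | v Y1; Start1 -> Start | w v | Y; Start2 -> eps | Y; Y1 -> v | Start

Start has alternatives sharing prefix 'w': factor to Start → w Start1 with Start1 → Start | w v | Y.
Start has alternatives sharing prefix 'v': factor to Start → v Start2 with Start2 → ε | Y.
Y has alternatives sharing prefix 'v': factor to Y → v Y1 with Y1 → v | Start.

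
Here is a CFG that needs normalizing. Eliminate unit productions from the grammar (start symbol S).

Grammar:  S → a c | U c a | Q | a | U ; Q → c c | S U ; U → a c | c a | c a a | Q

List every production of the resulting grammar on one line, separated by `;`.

Unit pairs: S ⇒* {Q, U}; U ⇒* {Q}.
For each unit pair (A, B), copy every non-unit production of B to A, then drop all unit productions.

S → a c | c a | c a a | U c a | a | c c | S U; Q → c c | S U; U → a c | c a | c a a | c c | S U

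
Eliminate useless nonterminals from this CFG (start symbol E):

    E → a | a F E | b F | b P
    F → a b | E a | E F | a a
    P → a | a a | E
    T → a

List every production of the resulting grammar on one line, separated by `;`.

E → a | a F E | b F | b P; F → a b | E a | E F | a a; P → a | a a | E

Generating nonterminals: {E, F, P, T}.
Reachable from E after that: {E, F, P}.
Removed useless symbols: {T} and every production mentioning them.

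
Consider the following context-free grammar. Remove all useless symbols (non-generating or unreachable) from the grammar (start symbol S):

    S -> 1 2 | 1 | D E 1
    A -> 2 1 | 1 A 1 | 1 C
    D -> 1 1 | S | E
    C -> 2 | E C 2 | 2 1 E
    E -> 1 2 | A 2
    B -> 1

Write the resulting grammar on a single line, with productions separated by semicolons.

S -> 1 2 | 1 | D E 1; A -> 2 1 | 1 A 1 | 1 C; D -> 1 1 | S | E; C -> 2 | E C 2 | 2 1 E; E -> 1 2 | A 2

Generating nonterminals: {A, B, C, D, E, S}.
Reachable from S after that: {A, C, D, E, S}.
Removed useless symbols: {B} and every production mentioning them.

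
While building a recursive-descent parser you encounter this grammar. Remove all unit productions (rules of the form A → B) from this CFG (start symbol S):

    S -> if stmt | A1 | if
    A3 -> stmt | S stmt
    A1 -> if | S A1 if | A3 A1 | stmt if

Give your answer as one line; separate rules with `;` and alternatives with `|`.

S -> if | S A1 if | A3 A1 | stmt if | if stmt; A3 -> stmt | S stmt; A1 -> if | S A1 if | A3 A1 | stmt if

Unit pairs: S ⇒* {A1}.
For each unit pair (A, B), copy every non-unit production of B to A, then drop all unit productions.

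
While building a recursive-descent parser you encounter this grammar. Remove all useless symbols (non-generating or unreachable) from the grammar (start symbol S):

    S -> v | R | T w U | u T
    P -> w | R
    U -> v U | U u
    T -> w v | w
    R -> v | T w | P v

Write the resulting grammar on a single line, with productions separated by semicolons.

S -> v | R | u T; P -> w | R; T -> w v | w; R -> v | T w | P v

Generating nonterminals: {P, R, S, T}.
Reachable from S after that: {P, R, S, T}.
Removed useless symbols: {U} and every production mentioning them.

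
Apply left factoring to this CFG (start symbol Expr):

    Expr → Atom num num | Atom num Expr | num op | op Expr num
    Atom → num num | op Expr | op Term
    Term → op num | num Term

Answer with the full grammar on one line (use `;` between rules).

Expr → num op | op Expr num | Atom num Expr1; Atom → num num | op Atom1; Term → op num | num Term; Expr1 → num | Expr; Atom1 → Expr | Term

Expr has alternatives sharing prefix 'Atom num': factor to Expr → Atom num Expr1 with Expr1 → num | Expr.
Atom has alternatives sharing prefix 'op': factor to Atom → op Atom1 with Atom1 → Expr | Term.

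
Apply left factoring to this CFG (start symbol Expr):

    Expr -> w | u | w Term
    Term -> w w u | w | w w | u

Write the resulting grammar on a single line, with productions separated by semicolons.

Expr has alternatives sharing prefix 'w': factor to Expr → w Expr1 with Expr1 → ε | Term.
Term has alternatives sharing prefix 'w': factor to Term → w Term1 with Term1 → w u | ε | w.
Term1 has alternatives sharing prefix 'w': factor to Term1 → w Term11 with Term11 → u | ε.

Expr -> u | w Expr1; Term -> u | w Term1; Expr1 -> eps | Term; Term1 -> eps | w Term11; Term11 -> u | eps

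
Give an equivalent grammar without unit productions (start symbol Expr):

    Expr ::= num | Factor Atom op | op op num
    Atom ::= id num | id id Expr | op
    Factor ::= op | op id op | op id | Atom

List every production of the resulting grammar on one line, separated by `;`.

Unit pairs: Factor ⇒* {Atom}.
For every A with A ⇒* B via unit rules, add B's non-unit alternatives to A; then delete every rule of the form X → Y.

Expr ::= num | Factor Atom op | op op num; Atom ::= id num | id id Expr | op; Factor ::= id num | id id Expr | op | op id op | op id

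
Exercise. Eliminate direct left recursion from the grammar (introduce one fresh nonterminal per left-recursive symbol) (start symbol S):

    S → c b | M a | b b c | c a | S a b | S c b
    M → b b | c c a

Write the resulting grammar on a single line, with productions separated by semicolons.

S → c b S' | M a S' | b b c S' | c a S'; M → b b | c c a; S' → a b S' | c b S' | ε

Left recursion appears on S.
For S: α = {a b, c b}, β = {c b, M a, b b c, c a}. Rewrite as S → β S' and S' → α S' | ε.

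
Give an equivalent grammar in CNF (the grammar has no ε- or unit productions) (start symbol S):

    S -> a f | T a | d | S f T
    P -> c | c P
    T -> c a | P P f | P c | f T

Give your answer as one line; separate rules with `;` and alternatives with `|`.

S -> X1 X2 | T X1 | d | S Y1; P -> c | X3 P; T -> X3 X1 | P Y2 | P X3 | X2 T; X1 -> a; X2 -> f; X3 -> c; Y1 -> X2 T; Y2 -> P X2

Introduce a nonterminal for each terminal appearing in a rule of length ≥ 2: X1 → a, X2 → f, X3 → c.
Binarize each right-hand side of length ≥ 3 by chaining fresh nonterminals (Y1, Y2, …): affected rules were S → S X2 T; T → P P X2.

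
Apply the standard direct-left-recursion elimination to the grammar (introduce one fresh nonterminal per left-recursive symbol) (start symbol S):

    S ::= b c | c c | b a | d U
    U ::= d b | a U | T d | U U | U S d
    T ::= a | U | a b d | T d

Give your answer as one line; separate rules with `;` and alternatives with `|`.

Left recursion appears on U, T.
For U: α = {U, S d}, β = {d b, a U, T d}. Rewrite as U → β U' and U' → α U' | ε.
For T: α = {d}, β = {a, U, a b d}. Rewrite as T → β T' and T' → α T' | ε.

S ::= b c | c c | b a | d U; U ::= d b U' | a U U' | T d U'; T ::= a T' | U T' | a b d T'; U' ::= U U' | S d U' | ε; T' ::= d T' | ε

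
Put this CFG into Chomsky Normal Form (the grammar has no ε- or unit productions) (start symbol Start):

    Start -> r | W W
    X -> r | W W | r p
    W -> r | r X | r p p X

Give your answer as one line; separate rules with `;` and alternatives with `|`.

Introduce a nonterminal for each terminal appearing in a rule of length ≥ 2: X1 → r, X2 → p.
Binarize each right-hand side of length ≥ 3 by chaining fresh nonterminals (Y1, Y2, …): affected rules were W → X1 X2 X2 X.

Start -> r | W W; X -> r | W W | X1 X2; W -> r | X1 X | X1 Y1; X1 -> r; X2 -> p; Y1 -> X2 Y2; Y2 -> X2 X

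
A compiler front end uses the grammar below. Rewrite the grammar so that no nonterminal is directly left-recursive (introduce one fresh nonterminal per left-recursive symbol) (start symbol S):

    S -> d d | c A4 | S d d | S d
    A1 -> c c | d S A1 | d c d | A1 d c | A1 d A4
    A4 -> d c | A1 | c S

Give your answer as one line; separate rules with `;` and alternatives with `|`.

S -> d d S' | c A4 S'; A1 -> c c A1' | d S A1 A1' | d c d A1'; A4 -> d c | A1 | c S; S' -> d d S' | d S' | epsilon; A1' -> d c A1' | d A4 A1' | epsilon

Left recursion appears on S, A1.
For S: α = {d d, d}, β = {d d, c A4}. Rewrite as S → β S' and S' → α S' | ε.
For A1: α = {d c, d A4}, β = {c c, d S A1, d c d}. Rewrite as A1 → β A1' and A1' → α A1' | ε.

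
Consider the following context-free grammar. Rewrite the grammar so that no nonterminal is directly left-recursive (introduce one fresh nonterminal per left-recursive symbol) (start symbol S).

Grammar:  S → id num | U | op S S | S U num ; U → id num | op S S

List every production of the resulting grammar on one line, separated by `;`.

S is directly left-recursive.
For S: α = {U num}, β = {id num, U, op S S}. Rewrite as S → β S' and S' → α S' | ε.

S → id num S' | U S' | op S S S'; U → id num | op S S; S' → U num S' | epsilon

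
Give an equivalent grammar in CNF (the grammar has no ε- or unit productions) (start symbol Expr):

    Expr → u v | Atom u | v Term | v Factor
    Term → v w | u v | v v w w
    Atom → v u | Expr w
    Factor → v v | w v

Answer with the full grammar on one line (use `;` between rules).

Expr → X1 X2 | Atom X1 | X2 Term | X2 Factor; Term → X2 X3 | X1 X2 | X2 Y1; Atom → X2 X1 | Expr X3; Factor → X2 X2 | X3 X2; X1 → u; X2 → v; X3 → w; Y1 → X2 Y2; Y2 → X3 X3

Introduce a nonterminal for each terminal appearing in a rule of length ≥ 2: X1 → u, X2 → v, X3 → w.
Binarize each right-hand side of length ≥ 3 by chaining fresh nonterminals (Y1, Y2, …): affected rules were Term → X2 X2 X3 X3.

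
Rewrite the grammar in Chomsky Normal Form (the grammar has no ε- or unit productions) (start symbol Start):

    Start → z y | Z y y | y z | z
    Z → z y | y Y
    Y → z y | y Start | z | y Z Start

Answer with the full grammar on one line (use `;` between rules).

Introduce a nonterminal for each terminal appearing in a rule of length ≥ 2: X1 → z, X2 → y.
Binarize each right-hand side of length ≥ 3 by chaining fresh nonterminals (Y1, Y2, …): affected rules were Start → Z X2 X2; Y → X2 Z Start.

Start → X1 X2 | Z Y1 | X2 X1 | z; Z → X1 X2 | X2 Y; Y → X1 X2 | X2 Start | z | X2 Y2; X1 → z; X2 → y; Y1 → X2 X2; Y2 → Z Start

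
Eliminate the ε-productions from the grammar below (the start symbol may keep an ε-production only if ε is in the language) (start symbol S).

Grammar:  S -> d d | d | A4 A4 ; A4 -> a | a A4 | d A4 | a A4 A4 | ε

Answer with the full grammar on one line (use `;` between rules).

Nullable nonterminals: {A4, S}.
ε ∈ L(G) since S is nullable, so keep S → ε.
For each production, add variants omitting each subset of nullable occurrences: S → A4 A4 gives A4 A4 | A4. A4 → d A4 gives d A4 | d.

S -> d d | d | A4 A4 | A4 | ε; A4 -> a | a A4 | d A4 | d | a A4 A4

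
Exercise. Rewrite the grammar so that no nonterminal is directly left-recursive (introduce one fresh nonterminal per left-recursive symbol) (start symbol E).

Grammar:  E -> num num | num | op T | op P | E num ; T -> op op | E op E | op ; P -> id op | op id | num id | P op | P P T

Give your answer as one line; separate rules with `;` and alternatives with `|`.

Left recursion appears on E, P.
For E: α = {num}, β = {num num, num, op T, op P}. Rewrite as E → β E' and E' → α E' | ε.
For P: α = {op, P T}, β = {id op, op id, num id}. Rewrite as P → β P' and P' → α P' | ε.

E -> num num E' | num E' | op T E' | op P E'; T -> op op | E op E | op; P -> id op P' | op id P' | num id P'; E' -> num E' | epsilon; P' -> op P' | P T P' | epsilon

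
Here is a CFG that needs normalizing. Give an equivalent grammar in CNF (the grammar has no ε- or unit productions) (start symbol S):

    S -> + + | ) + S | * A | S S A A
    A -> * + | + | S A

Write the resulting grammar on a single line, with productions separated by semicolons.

Introduce a nonterminal for each terminal appearing in a rule of length ≥ 2: X1 → +, X2 → ), X3 → *.
Binarize each right-hand side of length ≥ 3 by chaining fresh nonterminals (Y1, Y2, …): affected rules were S → X2 X1 S; S → S S A A.

S -> X1 X1 | X2 Y1 | X3 A | S Y2; A -> X3 X1 | + | S A; X1 -> +; X2 -> ); X3 -> *; Y1 -> X1 S; Y2 -> S Y3; Y3 -> A A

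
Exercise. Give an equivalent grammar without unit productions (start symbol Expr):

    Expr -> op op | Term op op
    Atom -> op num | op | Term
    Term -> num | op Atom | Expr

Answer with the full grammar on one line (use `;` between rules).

Expr -> op op | Term op op; Atom -> num | op Atom | op num | op | op op | Term op op; Term -> num | op Atom | op op | Term op op

Unit pairs: Atom ⇒* {Expr, Term}; Term ⇒* {Expr}.
Replace each nonterminal's rules with the union of the non-unit rules of every nonterminal it unit-derives.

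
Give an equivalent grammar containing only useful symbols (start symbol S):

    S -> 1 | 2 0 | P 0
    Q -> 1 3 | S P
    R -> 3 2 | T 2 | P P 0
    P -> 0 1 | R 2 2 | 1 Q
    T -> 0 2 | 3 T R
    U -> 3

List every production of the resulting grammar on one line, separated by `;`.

Generating nonterminals: {P, Q, R, S, T, U}.
Reachable from S after that: {P, Q, R, S, T}.
Removed useless symbols: {U} and every production mentioning them.

S -> 1 | 2 0 | P 0; Q -> 1 3 | S P; R -> 3 2 | T 2 | P P 0; P -> 0 1 | R 2 2 | 1 Q; T -> 0 2 | 3 T R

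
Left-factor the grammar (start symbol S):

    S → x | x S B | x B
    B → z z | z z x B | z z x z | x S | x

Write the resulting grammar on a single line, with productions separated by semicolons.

S → x S'; B → z z B' | x B''; S' → ε | S B | B; B' → ε | x B'''; B'' → S | ε; B''' → B | z

S has alternatives sharing prefix 'x': factor to S → x S' with S' → ε | S B | B.
B has alternatives sharing prefix 'z z': factor to B → z z B' with B' → ε | x B | x z.
B has alternatives sharing prefix 'x': factor to B → x B'' with B'' → S | ε.
B' has alternatives sharing prefix 'x': factor to B' → x B''' with B''' → B | z.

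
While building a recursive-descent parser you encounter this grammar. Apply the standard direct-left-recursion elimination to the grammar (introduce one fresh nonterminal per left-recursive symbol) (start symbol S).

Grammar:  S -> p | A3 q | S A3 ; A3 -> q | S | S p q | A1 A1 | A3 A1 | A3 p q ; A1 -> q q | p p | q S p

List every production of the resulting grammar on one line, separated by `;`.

S -> p S' | A3 q S'; A3 -> q A3' | S A3' | S p q A3' | A1 A1 A3'; A1 -> q q | p p | q S p; S' -> A3 S' | epsilon; A3' -> A1 A3' | p q A3' | epsilon

S, A3 are directly left-recursive.
For S: α = {A3}, β = {p, A3 q}. Rewrite as S → β S' and S' → α S' | ε.
For A3: α = {A1, p q}, β = {q, S, S p q, A1 A1}. Rewrite as A3 → β A3' and A3' → α A3' | ε.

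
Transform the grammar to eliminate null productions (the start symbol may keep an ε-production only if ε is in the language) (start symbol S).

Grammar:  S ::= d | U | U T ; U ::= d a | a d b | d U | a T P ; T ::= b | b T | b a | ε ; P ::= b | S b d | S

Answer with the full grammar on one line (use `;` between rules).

Nullable nonterminals: {T}.
ε ∉ L(G), so no ε-production is kept.
For each production, add variants omitting each subset of nullable occurrences: U → a T P gives a T P | a P.

S ::= d | U | U T; U ::= d a | a d b | d U | a T P | a P; T ::= b | b T | b a; P ::= b | S b d | S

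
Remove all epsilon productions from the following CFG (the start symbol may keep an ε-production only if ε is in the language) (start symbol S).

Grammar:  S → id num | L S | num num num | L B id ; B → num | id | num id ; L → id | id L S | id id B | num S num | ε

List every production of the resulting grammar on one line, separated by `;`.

Nullable set = {L}.
ε ∉ L(G), so no ε-production is kept.
Add the nullable-subset variants: S → L B id gives L B id | B id. L → id L S gives id L S | id S.

S → id num | L S | num num num | L B id | B id; B → num | id | num id; L → id | id L S | id S | id id B | num S num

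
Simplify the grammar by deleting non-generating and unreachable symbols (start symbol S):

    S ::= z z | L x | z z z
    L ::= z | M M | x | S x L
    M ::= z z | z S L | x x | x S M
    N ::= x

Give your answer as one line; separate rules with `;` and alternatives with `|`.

S ::= z z | L x | z z z; L ::= z | M M | x | S x L; M ::= z z | z S L | x x | x S M

Generating nonterminals: {L, M, N, S}.
Reachable from S after that: {L, M, S}.
Removed useless symbols: {N} and every production mentioning them.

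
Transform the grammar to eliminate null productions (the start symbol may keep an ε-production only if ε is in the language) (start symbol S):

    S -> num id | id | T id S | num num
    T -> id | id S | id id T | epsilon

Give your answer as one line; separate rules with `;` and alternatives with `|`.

Nullable set = {T}.
ε ∉ L(G), so no ε-production is kept.
Expand every rule over subsets of its nullable positions: S → T id S gives T id S | id S. T → id id T gives id id T | id id.

S -> num id | id | T id S | id S | num num; T -> id | id S | id id T | id id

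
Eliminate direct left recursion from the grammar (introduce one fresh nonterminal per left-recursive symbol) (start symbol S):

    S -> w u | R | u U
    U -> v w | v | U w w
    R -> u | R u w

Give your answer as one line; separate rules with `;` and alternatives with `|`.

S -> w u | R | u U; U -> v w U' | v U'; R -> u R'; U' -> w w U' | ε; R' -> u w R' | ε

U, R are directly left-recursive.
For U: α = {w w}, β = {v w, v}. Rewrite as U → β U' and U' → α U' | ε.
For R: α = {u w}, β = {u}. Rewrite as R → β R' and R' → α R' | ε.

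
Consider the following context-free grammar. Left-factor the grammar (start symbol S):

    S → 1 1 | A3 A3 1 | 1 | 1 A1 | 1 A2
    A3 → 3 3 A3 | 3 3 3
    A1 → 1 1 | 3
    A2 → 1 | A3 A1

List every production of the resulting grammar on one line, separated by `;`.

S has alternatives sharing prefix '1': factor to S → 1 S' with S' → 1 | ε | A1 | A2.
A3 has alternatives sharing prefix '3 3': factor to A3 → 3 3 A3' with A3' → A3 | 3.

S → A3 A3 1 | 1 S'; A3 → 3 3 A3'; A1 → 1 1 | 3; A2 → 1 | A3 A1; S' → 1 | ε | A1 | A2; A3' → A3 | 3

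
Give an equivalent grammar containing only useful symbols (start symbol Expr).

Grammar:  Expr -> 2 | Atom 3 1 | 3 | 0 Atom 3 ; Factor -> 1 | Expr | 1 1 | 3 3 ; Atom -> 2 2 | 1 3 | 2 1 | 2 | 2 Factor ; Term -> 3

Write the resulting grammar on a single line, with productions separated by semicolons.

Expr -> 2 | Atom 3 1 | 3 | 0 Atom 3; Factor -> 1 | Expr | 1 1 | 3 3; Atom -> 2 2 | 1 3 | 2 1 | 2 | 2 Factor

Generating nonterminals: {Atom, Expr, Factor, Term}.
Reachable from Expr after that: {Atom, Expr, Factor}.
Removed useless symbols: {Term} and every production mentioning them.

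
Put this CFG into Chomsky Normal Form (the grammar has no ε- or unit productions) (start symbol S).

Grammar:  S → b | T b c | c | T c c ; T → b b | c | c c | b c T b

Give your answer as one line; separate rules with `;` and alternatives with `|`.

S → b | T Y1 | c | T Y2; T → X1 X1 | c | X2 X2 | X1 Y3; X1 → b; X2 → c; Y1 → X1 X2; Y2 → X2 X2; Y3 → X2 Y4; Y4 → T X1

Introduce a nonterminal for each terminal appearing in a rule of length ≥ 2: X1 → b, X2 → c.
Binarize each right-hand side of length ≥ 3 by chaining fresh nonterminals (Y1, Y2, …): affected rules were S → T X1 X2; S → T X2 X2; T → X1 X2 T X1.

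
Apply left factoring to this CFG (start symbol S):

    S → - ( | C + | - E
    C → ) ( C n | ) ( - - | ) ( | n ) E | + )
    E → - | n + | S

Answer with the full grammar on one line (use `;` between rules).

S → C + | - S'; C → n ) E | + ) | ) ( C'; E → - | n + | S; S' → ( | E; C' → C n | - - | ε

S has alternatives sharing prefix '-': factor to S → - S' with S' → ( | E.
C has alternatives sharing prefix ') (': factor to C → ) ( C' with C' → C n | - - | ε.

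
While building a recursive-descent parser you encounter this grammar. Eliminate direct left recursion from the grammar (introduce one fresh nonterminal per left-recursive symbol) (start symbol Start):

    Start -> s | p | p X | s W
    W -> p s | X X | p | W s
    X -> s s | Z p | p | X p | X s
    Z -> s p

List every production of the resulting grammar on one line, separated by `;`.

Left recursion appears on W, X.
For W: α = {s}, β = {p s, X X, p}. Rewrite as W → β W1 and W1 → α W1 | ε.
For X: α = {p, s}, β = {s s, Z p, p}. Rewrite as X → β X1 and X1 → α X1 | ε.

Start -> s | p | p X | s W; W -> p s W1 | X X W1 | p W1; X -> s s X1 | Z p X1 | p X1; Z -> s p; W1 -> s W1 | ε; X1 -> p X1 | s X1 | ε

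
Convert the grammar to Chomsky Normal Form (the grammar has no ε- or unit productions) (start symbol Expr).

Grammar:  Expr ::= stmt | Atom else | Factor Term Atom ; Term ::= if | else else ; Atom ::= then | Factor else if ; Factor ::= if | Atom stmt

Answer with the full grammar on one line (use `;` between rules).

Expr ::= stmt | Atom X1 | Factor Y1; Term ::= if | X1 X1; Atom ::= then | Factor Y2; Factor ::= if | Atom X3; X1 ::= else; X2 ::= if; X3 ::= stmt; Y1 ::= Term Atom; Y2 ::= X1 X2

Introduce a nonterminal for each terminal appearing in a rule of length ≥ 2: X1 → else, X2 → if, X3 → stmt.
Binarize each right-hand side of length ≥ 3 by chaining fresh nonterminals (Y1, Y2, …): affected rules were Expr → Factor Term Atom; Atom → Factor X1 X2.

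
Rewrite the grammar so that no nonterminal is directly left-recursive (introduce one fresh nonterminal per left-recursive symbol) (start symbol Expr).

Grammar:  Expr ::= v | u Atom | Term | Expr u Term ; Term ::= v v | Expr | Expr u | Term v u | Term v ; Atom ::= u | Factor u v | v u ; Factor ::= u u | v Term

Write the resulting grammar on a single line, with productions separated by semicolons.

Expr ::= v Expr1 | u Atom Expr1 | Term Expr1; Term ::= v v Term1 | Expr Term1 | Expr u Term1; Atom ::= u | Factor u v | v u; Factor ::= u u | v Term; Expr1 ::= u Term Expr1 | epsilon; Term1 ::= v u Term1 | v Term1 | epsilon

Directly left-recursive nonterminals: Expr, Term.
For Expr: α = {u Term}, β = {v, u Atom, Term}. Rewrite as Expr → β Expr1 and Expr1 → α Expr1 | ε.
For Term: α = {v u, v}, β = {v v, Expr, Expr u}. Rewrite as Term → β Term1 and Term1 → α Term1 | ε.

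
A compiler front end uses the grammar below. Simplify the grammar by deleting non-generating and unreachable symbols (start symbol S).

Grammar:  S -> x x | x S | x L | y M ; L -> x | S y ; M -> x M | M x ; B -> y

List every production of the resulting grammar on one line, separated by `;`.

S -> x x | x S | x L; L -> x | S y

Generating nonterminals: {B, L, S}.
Reachable from S after that: {L, S}.
Removed useless symbols: {B, M} and every production mentioning them.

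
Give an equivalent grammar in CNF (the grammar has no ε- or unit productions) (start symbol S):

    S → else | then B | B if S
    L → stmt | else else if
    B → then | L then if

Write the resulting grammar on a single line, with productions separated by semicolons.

S → else | X1 B | B Y1; L → stmt | X3 Y2; B → then | L Y3; X1 → then; X2 → if; X3 → else; Y1 → X2 S; Y2 → X3 X2; Y3 → X1 X2

Introduce a nonterminal for each terminal appearing in a rule of length ≥ 2: X1 → then, X2 → if, X3 → else.
Binarize each right-hand side of length ≥ 3 by chaining fresh nonterminals (Y1, Y2, …): affected rules were S → B X2 S; L → X3 X3 X2; B → L X1 X2.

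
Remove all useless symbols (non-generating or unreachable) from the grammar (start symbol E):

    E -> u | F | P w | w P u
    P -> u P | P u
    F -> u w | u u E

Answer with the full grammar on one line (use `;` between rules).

E -> u | F; F -> u w | u u E

Generating nonterminals: {E, F}.
Reachable from E after that: {E, F}.
Removed useless symbols: {P} and every production mentioning them.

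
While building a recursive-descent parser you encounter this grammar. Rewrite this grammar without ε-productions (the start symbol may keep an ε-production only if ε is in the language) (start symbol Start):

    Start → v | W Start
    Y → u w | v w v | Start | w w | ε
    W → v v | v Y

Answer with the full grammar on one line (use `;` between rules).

Nullable nonterminals: {Y}.
ε ∉ L(G), so no ε-production is kept.
For each production, add variants omitting each subset of nullable occurrences: W → v Y gives v Y | v.

Start → v | W Start; Y → u w | v w v | Start | w w; W → v v | v Y | v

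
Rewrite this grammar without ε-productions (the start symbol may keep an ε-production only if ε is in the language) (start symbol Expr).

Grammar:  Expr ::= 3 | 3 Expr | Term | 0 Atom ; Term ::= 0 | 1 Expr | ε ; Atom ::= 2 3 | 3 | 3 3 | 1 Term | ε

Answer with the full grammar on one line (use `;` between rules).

Nullable set = {Atom, Expr, Term}.
ε ∈ L(G) since Expr is nullable, so keep Expr → ε.
Expand every rule over subsets of its nullable positions: Expr → 0 Atom gives 0 Atom | 0. Term → 1 Expr gives 1 Expr | 1. Atom → 1 Term gives 1 Term | 1.

Expr ::= 3 | 3 Expr | Term | 0 Atom | 0 | ε; Term ::= 0 | 1 Expr | 1; Atom ::= 2 3 | 3 | 3 3 | 1 Term | 1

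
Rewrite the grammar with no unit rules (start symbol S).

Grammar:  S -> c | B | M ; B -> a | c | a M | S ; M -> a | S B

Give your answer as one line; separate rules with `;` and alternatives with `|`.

Unit pairs: B ⇒* {M, S}; S ⇒* {B, M}.
For each unit pair (A, B), copy every non-unit production of B to A, then drop all unit productions.

S -> a | c | a M | S B; B -> a | c | a M | S B; M -> a | S B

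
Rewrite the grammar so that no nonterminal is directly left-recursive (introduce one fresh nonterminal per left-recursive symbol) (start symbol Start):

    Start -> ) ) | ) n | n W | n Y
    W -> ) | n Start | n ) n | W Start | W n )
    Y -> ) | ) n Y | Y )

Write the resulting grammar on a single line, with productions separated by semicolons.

Start -> ) ) | ) n | n W | n Y; W -> ) W1 | n Start W1 | n ) n W1; Y -> ) Y1 | ) n Y Y1; W1 -> Start W1 | n ) W1 | ε; Y1 -> ) Y1 | ε

Directly left-recursive nonterminals: W, Y.
For W: α = {Start, n )}, β = {), n Start, n ) n}. Rewrite as W → β W1 and W1 → α W1 | ε.
For Y: α = {)}, β = {), ) n Y}. Rewrite as Y → β Y1 and Y1 → α Y1 | ε.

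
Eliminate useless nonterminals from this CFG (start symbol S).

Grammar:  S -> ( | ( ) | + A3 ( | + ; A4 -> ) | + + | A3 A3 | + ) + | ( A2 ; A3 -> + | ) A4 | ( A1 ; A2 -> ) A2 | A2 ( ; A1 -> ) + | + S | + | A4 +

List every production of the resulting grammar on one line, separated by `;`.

Generating nonterminals: {A1, A3, A4, S}.
Reachable from S after that: {A1, A3, A4, S}.
Removed useless symbols: {A2} and every production mentioning them.

S -> ( | ( ) | + A3 ( | +; A4 -> ) | + + | A3 A3 | + ) +; A3 -> + | ) A4 | ( A1; A1 -> ) + | + S | + | A4 +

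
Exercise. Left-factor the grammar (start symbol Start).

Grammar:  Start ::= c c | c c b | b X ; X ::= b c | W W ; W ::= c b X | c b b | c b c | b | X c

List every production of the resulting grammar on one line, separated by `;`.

Start ::= b X | c c Start1; X ::= b c | W W; W ::= b | X c | c b W1; Start1 ::= ε | b; W1 ::= X | b | c

Start has alternatives sharing prefix 'c c': factor to Start → c c Start1 with Start1 → ε | b.
W has alternatives sharing prefix 'c b': factor to W → c b W1 with W1 → X | b | c.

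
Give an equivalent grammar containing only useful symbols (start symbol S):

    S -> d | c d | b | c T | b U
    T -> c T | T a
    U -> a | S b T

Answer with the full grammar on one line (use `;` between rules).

S -> d | c d | b | b U; U -> a

Generating nonterminals: {S, U}.
Reachable from S after that: {S, U}.
Removed useless symbols: {T} and every production mentioning them.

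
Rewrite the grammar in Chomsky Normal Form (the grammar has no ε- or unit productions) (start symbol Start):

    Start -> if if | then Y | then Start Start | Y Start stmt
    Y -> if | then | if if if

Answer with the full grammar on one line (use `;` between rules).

Introduce a nonterminal for each terminal appearing in a rule of length ≥ 2: X1 → if, X2 → then, X3 → stmt.
Binarize each right-hand side of length ≥ 3 by chaining fresh nonterminals (Y1, Y2, …): affected rules were Start → X2 Start Start; Start → Y Start X3; Y → X1 X1 X1.

Start -> X1 X1 | X2 Y | X2 Y1 | Y Y2; Y -> if | then | X1 Y3; X1 -> if; X2 -> then; X3 -> stmt; Y1 -> Start Start; Y2 -> Start X3; Y3 -> X1 X1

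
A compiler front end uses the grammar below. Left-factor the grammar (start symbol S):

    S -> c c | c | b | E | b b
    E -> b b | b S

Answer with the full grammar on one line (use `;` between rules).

S -> E | c S' | b S''; E -> b E'; S' -> c | eps; S'' -> eps | b; E' -> b | S

S has alternatives sharing prefix 'c': factor to S → c S' with S' → c | ε.
S has alternatives sharing prefix 'b': factor to S → b S'' with S'' → ε | b.
E has alternatives sharing prefix 'b': factor to E → b E' with E' → b | S.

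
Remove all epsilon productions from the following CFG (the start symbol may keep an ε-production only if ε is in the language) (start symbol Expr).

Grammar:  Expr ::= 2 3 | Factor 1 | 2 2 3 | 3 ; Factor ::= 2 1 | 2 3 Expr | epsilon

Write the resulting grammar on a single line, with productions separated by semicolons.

Expr ::= 2 3 | Factor 1 | 1 | 2 2 3 | 3; Factor ::= 2 1 | 2 3 Expr

Nullable set = {Factor}.
ε ∉ L(G), so no ε-production is kept.
For each production, add variants omitting each subset of nullable occurrences: Expr → Factor 1 gives Factor 1 | 1.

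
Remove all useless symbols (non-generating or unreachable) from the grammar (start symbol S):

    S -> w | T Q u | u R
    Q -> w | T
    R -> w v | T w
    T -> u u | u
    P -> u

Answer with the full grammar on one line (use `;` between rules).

S -> w | T Q u | u R; Q -> w | T; R -> w v | T w; T -> u u | u

Generating nonterminals: {P, Q, R, S, T}.
Reachable from S after that: {Q, R, S, T}.
Removed useless symbols: {P} and every production mentioning them.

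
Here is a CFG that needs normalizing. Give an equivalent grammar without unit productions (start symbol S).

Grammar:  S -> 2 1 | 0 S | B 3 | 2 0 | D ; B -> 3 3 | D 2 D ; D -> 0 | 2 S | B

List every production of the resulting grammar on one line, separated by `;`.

S -> 3 3 | D 2 D | 0 | 2 S | 2 1 | 0 S | B 3 | 2 0; B -> 3 3 | D 2 D; D -> 3 3 | D 2 D | 0 | 2 S

Unit pairs: D ⇒* {B}; S ⇒* {B, D}.
For every A with A ⇒* B via unit rules, add B's non-unit alternatives to A; then delete every rule of the form X → Y.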